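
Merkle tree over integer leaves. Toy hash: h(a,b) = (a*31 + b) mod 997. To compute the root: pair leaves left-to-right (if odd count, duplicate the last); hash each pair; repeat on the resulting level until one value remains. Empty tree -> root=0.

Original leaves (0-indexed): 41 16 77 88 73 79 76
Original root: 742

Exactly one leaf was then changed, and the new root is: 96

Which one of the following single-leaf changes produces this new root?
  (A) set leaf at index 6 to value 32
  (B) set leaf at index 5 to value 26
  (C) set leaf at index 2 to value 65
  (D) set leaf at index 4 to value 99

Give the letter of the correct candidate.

Answer: B

Derivation:
Original leaves: [41, 16, 77, 88, 73, 79, 76]
Target new root: 96
Try each candidate change and compute the resulting root:
Candidate A: set leaf[6] = 32 -> leaves = [41, 16, 77, 88, 73, 79, 32]
  L0: [41, 16, 77, 88, 73, 79, 32]
  L1: h(41,16)=(41*31+16)%997=290 h(77,88)=(77*31+88)%997=481 h(73,79)=(73*31+79)%997=348 h(32,32)=(32*31+32)%997=27 -> [290, 481, 348, 27]
  L2: h(290,481)=(290*31+481)%997=498 h(348,27)=(348*31+27)%997=845 -> [498, 845]
  L3: h(498,845)=(498*31+845)%997=331 -> [331]
  root = 331 != target 96
Candidate B: set leaf[5] = 26 -> leaves = [41, 16, 77, 88, 73, 26, 76]
  L0: [41, 16, 77, 88, 73, 26, 76]
  L1: h(41,16)=(41*31+16)%997=290 h(77,88)=(77*31+88)%997=481 h(73,26)=(73*31+26)%997=295 h(76,76)=(76*31+76)%997=438 -> [290, 481, 295, 438]
  L2: h(290,481)=(290*31+481)%997=498 h(295,438)=(295*31+438)%997=610 -> [498, 610]
  L3: h(498,610)=(498*31+610)%997=96 -> [96]
  root = 96 == target 96  ** MATCH **
Candidate C: set leaf[2] = 65 -> leaves = [41, 16, 65, 88, 73, 79, 76]
  L0: [41, 16, 65, 88, 73, 79, 76]
  L1: h(41,16)=(41*31+16)%997=290 h(65,88)=(65*31+88)%997=109 h(73,79)=(73*31+79)%997=348 h(76,76)=(76*31+76)%997=438 -> [290, 109, 348, 438]
  L2: h(290,109)=(290*31+109)%997=126 h(348,438)=(348*31+438)%997=259 -> [126, 259]
  L3: h(126,259)=(126*31+259)%997=177 -> [177]
  root = 177 != target 96
Candidate D: set leaf[4] = 99 -> leaves = [41, 16, 77, 88, 99, 79, 76]
  L0: [41, 16, 77, 88, 99, 79, 76]
  L1: h(41,16)=(41*31+16)%997=290 h(77,88)=(77*31+88)%997=481 h(99,79)=(99*31+79)%997=157 h(76,76)=(76*31+76)%997=438 -> [290, 481, 157, 438]
  L2: h(290,481)=(290*31+481)%997=498 h(157,438)=(157*31+438)%997=320 -> [498, 320]
  L3: h(498,320)=(498*31+320)%997=803 -> [803]
  root = 803 != target 96
Candidate B produces the target root.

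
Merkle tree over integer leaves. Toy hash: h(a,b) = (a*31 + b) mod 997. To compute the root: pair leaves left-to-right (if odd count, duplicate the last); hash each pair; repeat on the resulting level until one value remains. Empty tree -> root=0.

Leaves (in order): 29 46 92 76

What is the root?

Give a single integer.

L0: [29, 46, 92, 76]
L1: h(29,46)=(29*31+46)%997=945 h(92,76)=(92*31+76)%997=934 -> [945, 934]
L2: h(945,934)=(945*31+934)%997=319 -> [319]

Answer: 319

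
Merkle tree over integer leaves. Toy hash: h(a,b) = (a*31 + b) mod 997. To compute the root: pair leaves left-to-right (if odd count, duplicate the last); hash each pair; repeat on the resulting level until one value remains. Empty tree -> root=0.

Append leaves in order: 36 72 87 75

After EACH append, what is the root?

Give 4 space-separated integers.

After append 36 (leaves=[36]):
  L0: [36]
  root=36
After append 72 (leaves=[36, 72]):
  L0: [36, 72]
  L1: h(36,72)=(36*31+72)%997=191 -> [191]
  root=191
After append 87 (leaves=[36, 72, 87]):
  L0: [36, 72, 87]
  L1: h(36,72)=(36*31+72)%997=191 h(87,87)=(87*31+87)%997=790 -> [191, 790]
  L2: h(191,790)=(191*31+790)%997=729 -> [729]
  root=729
After append 75 (leaves=[36, 72, 87, 75]):
  L0: [36, 72, 87, 75]
  L1: h(36,72)=(36*31+72)%997=191 h(87,75)=(87*31+75)%997=778 -> [191, 778]
  L2: h(191,778)=(191*31+778)%997=717 -> [717]
  root=717

Answer: 36 191 729 717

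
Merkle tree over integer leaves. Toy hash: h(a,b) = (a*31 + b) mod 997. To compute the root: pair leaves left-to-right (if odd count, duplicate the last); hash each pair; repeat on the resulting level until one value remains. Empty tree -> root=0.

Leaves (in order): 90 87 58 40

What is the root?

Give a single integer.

L0: [90, 87, 58, 40]
L1: h(90,87)=(90*31+87)%997=883 h(58,40)=(58*31+40)%997=841 -> [883, 841]
L2: h(883,841)=(883*31+841)%997=298 -> [298]

Answer: 298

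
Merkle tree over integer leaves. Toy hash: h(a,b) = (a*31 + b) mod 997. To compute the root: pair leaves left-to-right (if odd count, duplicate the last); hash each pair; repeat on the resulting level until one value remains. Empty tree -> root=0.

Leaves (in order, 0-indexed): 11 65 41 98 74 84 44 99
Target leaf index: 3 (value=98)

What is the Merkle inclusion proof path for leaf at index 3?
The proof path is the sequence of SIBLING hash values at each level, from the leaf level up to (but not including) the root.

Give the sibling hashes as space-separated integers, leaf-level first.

L0 (leaves): [11, 65, 41, 98, 74, 84, 44, 99], target index=3
L1: h(11,65)=(11*31+65)%997=406 [pair 0] h(41,98)=(41*31+98)%997=372 [pair 1] h(74,84)=(74*31+84)%997=384 [pair 2] h(44,99)=(44*31+99)%997=466 [pair 3] -> [406, 372, 384, 466]
  Sibling for proof at L0: 41
L2: h(406,372)=(406*31+372)%997=994 [pair 0] h(384,466)=(384*31+466)%997=406 [pair 1] -> [994, 406]
  Sibling for proof at L1: 406
L3: h(994,406)=(994*31+406)%997=313 [pair 0] -> [313]
  Sibling for proof at L2: 406
Root: 313
Proof path (sibling hashes from leaf to root): [41, 406, 406]

Answer: 41 406 406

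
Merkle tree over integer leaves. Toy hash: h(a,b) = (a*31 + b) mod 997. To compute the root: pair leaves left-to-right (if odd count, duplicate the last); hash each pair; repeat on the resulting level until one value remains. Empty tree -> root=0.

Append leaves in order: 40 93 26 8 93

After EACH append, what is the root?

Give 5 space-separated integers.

After append 40 (leaves=[40]):
  L0: [40]
  root=40
After append 93 (leaves=[40, 93]):
  L0: [40, 93]
  L1: h(40,93)=(40*31+93)%997=336 -> [336]
  root=336
After append 26 (leaves=[40, 93, 26]):
  L0: [40, 93, 26]
  L1: h(40,93)=(40*31+93)%997=336 h(26,26)=(26*31+26)%997=832 -> [336, 832]
  L2: h(336,832)=(336*31+832)%997=281 -> [281]
  root=281
After append 8 (leaves=[40, 93, 26, 8]):
  L0: [40, 93, 26, 8]
  L1: h(40,93)=(40*31+93)%997=336 h(26,8)=(26*31+8)%997=814 -> [336, 814]
  L2: h(336,814)=(336*31+814)%997=263 -> [263]
  root=263
After append 93 (leaves=[40, 93, 26, 8, 93]):
  L0: [40, 93, 26, 8, 93]
  L1: h(40,93)=(40*31+93)%997=336 h(26,8)=(26*31+8)%997=814 h(93,93)=(93*31+93)%997=982 -> [336, 814, 982]
  L2: h(336,814)=(336*31+814)%997=263 h(982,982)=(982*31+982)%997=517 -> [263, 517]
  L3: h(263,517)=(263*31+517)%997=694 -> [694]
  root=694

Answer: 40 336 281 263 694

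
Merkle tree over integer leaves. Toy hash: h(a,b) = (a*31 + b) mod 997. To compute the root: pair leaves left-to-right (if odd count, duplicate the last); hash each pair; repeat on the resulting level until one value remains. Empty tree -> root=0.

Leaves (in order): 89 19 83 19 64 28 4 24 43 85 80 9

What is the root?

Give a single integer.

L0: [89, 19, 83, 19, 64, 28, 4, 24, 43, 85, 80, 9]
L1: h(89,19)=(89*31+19)%997=784 h(83,19)=(83*31+19)%997=598 h(64,28)=(64*31+28)%997=18 h(4,24)=(4*31+24)%997=148 h(43,85)=(43*31+85)%997=421 h(80,9)=(80*31+9)%997=495 -> [784, 598, 18, 148, 421, 495]
L2: h(784,598)=(784*31+598)%997=974 h(18,148)=(18*31+148)%997=706 h(421,495)=(421*31+495)%997=585 -> [974, 706, 585]
L3: h(974,706)=(974*31+706)%997=990 h(585,585)=(585*31+585)%997=774 -> [990, 774]
L4: h(990,774)=(990*31+774)%997=557 -> [557]

Answer: 557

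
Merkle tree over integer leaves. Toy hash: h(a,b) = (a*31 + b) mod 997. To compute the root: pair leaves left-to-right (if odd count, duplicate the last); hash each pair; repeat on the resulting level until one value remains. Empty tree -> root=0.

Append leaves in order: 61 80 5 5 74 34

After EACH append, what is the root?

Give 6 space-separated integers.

Answer: 61 974 444 444 807 524

Derivation:
After append 61 (leaves=[61]):
  L0: [61]
  root=61
After append 80 (leaves=[61, 80]):
  L0: [61, 80]
  L1: h(61,80)=(61*31+80)%997=974 -> [974]
  root=974
After append 5 (leaves=[61, 80, 5]):
  L0: [61, 80, 5]
  L1: h(61,80)=(61*31+80)%997=974 h(5,5)=(5*31+5)%997=160 -> [974, 160]
  L2: h(974,160)=(974*31+160)%997=444 -> [444]
  root=444
After append 5 (leaves=[61, 80, 5, 5]):
  L0: [61, 80, 5, 5]
  L1: h(61,80)=(61*31+80)%997=974 h(5,5)=(5*31+5)%997=160 -> [974, 160]
  L2: h(974,160)=(974*31+160)%997=444 -> [444]
  root=444
After append 74 (leaves=[61, 80, 5, 5, 74]):
  L0: [61, 80, 5, 5, 74]
  L1: h(61,80)=(61*31+80)%997=974 h(5,5)=(5*31+5)%997=160 h(74,74)=(74*31+74)%997=374 -> [974, 160, 374]
  L2: h(974,160)=(974*31+160)%997=444 h(374,374)=(374*31+374)%997=4 -> [444, 4]
  L3: h(444,4)=(444*31+4)%997=807 -> [807]
  root=807
After append 34 (leaves=[61, 80, 5, 5, 74, 34]):
  L0: [61, 80, 5, 5, 74, 34]
  L1: h(61,80)=(61*31+80)%997=974 h(5,5)=(5*31+5)%997=160 h(74,34)=(74*31+34)%997=334 -> [974, 160, 334]
  L2: h(974,160)=(974*31+160)%997=444 h(334,334)=(334*31+334)%997=718 -> [444, 718]
  L3: h(444,718)=(444*31+718)%997=524 -> [524]
  root=524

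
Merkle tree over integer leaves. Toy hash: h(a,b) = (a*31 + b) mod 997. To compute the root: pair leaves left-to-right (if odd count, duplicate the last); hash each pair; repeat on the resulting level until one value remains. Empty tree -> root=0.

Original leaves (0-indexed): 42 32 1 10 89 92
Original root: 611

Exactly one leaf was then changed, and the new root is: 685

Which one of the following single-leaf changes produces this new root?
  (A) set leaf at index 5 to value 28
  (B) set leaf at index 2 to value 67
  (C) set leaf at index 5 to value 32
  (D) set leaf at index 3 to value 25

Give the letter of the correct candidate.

Original leaves: [42, 32, 1, 10, 89, 92]
Target new root: 685
Try each candidate change and compute the resulting root:
Candidate A: set leaf[5] = 28 -> leaves = [42, 32, 1, 10, 89, 28]
  L0: [42, 32, 1, 10, 89, 28]
  L1: h(42,32)=(42*31+32)%997=337 h(1,10)=(1*31+10)%997=41 h(89,28)=(89*31+28)%997=793 -> [337, 41, 793]
  L2: h(337,41)=(337*31+41)%997=518 h(793,793)=(793*31+793)%997=451 -> [518, 451]
  L3: h(518,451)=(518*31+451)%997=557 -> [557]
  root = 557 != target 685
Candidate B: set leaf[2] = 67 -> leaves = [42, 32, 67, 10, 89, 92]
  L0: [42, 32, 67, 10, 89, 92]
  L1: h(42,32)=(42*31+32)%997=337 h(67,10)=(67*31+10)%997=93 h(89,92)=(89*31+92)%997=857 -> [337, 93, 857]
  L2: h(337,93)=(337*31+93)%997=570 h(857,857)=(857*31+857)%997=505 -> [570, 505]
  L3: h(570,505)=(570*31+505)%997=229 -> [229]
  root = 229 != target 685
Candidate C: set leaf[5] = 32 -> leaves = [42, 32, 1, 10, 89, 32]
  L0: [42, 32, 1, 10, 89, 32]
  L1: h(42,32)=(42*31+32)%997=337 h(1,10)=(1*31+10)%997=41 h(89,32)=(89*31+32)%997=797 -> [337, 41, 797]
  L2: h(337,41)=(337*31+41)%997=518 h(797,797)=(797*31+797)%997=579 -> [518, 579]
  L3: h(518,579)=(518*31+579)%997=685 -> [685]
  root = 685 == target 685  ** MATCH **
Candidate D: set leaf[3] = 25 -> leaves = [42, 32, 1, 25, 89, 92]
  L0: [42, 32, 1, 25, 89, 92]
  L1: h(42,32)=(42*31+32)%997=337 h(1,25)=(1*31+25)%997=56 h(89,92)=(89*31+92)%997=857 -> [337, 56, 857]
  L2: h(337,56)=(337*31+56)%997=533 h(857,857)=(857*31+857)%997=505 -> [533, 505]
  L3: h(533,505)=(533*31+505)%997=79 -> [79]
  root = 79 != target 685
Candidate C produces the target root.

Answer: C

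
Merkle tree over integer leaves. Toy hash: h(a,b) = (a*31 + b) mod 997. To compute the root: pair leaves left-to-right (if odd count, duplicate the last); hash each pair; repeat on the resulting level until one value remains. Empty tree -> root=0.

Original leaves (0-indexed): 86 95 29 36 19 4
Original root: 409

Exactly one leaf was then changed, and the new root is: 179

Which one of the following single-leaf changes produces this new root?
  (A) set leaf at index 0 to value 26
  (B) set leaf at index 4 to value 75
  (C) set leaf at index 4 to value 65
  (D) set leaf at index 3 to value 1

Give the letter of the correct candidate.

Answer: C

Derivation:
Original leaves: [86, 95, 29, 36, 19, 4]
Target new root: 179
Try each candidate change and compute the resulting root:
Candidate A: set leaf[0] = 26 -> leaves = [26, 95, 29, 36, 19, 4]
  L0: [26, 95, 29, 36, 19, 4]
  L1: h(26,95)=(26*31+95)%997=901 h(29,36)=(29*31+36)%997=935 h(19,4)=(19*31+4)%997=593 -> [901, 935, 593]
  L2: h(901,935)=(901*31+935)%997=950 h(593,593)=(593*31+593)%997=33 -> [950, 33]
  L3: h(950,33)=(950*31+33)%997=570 -> [570]
  root = 570 != target 179
Candidate B: set leaf[4] = 75 -> leaves = [86, 95, 29, 36, 75, 4]
  L0: [86, 95, 29, 36, 75, 4]
  L1: h(86,95)=(86*31+95)%997=767 h(29,36)=(29*31+36)%997=935 h(75,4)=(75*31+4)%997=335 -> [767, 935, 335]
  L2: h(767,935)=(767*31+935)%997=784 h(335,335)=(335*31+335)%997=750 -> [784, 750]
  L3: h(784,750)=(784*31+750)%997=129 -> [129]
  root = 129 != target 179
Candidate C: set leaf[4] = 65 -> leaves = [86, 95, 29, 36, 65, 4]
  L0: [86, 95, 29, 36, 65, 4]
  L1: h(86,95)=(86*31+95)%997=767 h(29,36)=(29*31+36)%997=935 h(65,4)=(65*31+4)%997=25 -> [767, 935, 25]
  L2: h(767,935)=(767*31+935)%997=784 h(25,25)=(25*31+25)%997=800 -> [784, 800]
  L3: h(784,800)=(784*31+800)%997=179 -> [179]
  root = 179 == target 179  ** MATCH **
Candidate D: set leaf[3] = 1 -> leaves = [86, 95, 29, 1, 19, 4]
  L0: [86, 95, 29, 1, 19, 4]
  L1: h(86,95)=(86*31+95)%997=767 h(29,1)=(29*31+1)%997=900 h(19,4)=(19*31+4)%997=593 -> [767, 900, 593]
  L2: h(767,900)=(767*31+900)%997=749 h(593,593)=(593*31+593)%997=33 -> [749, 33]
  L3: h(749,33)=(749*31+33)%997=321 -> [321]
  root = 321 != target 179
Candidate C produces the target root.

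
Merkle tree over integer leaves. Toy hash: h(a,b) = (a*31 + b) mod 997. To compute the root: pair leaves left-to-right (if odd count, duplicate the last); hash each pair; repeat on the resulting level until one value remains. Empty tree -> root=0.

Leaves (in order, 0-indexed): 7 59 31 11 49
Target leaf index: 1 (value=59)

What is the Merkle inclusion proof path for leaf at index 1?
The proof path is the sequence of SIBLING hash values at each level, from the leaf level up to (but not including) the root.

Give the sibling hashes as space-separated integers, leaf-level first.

Answer: 7 972 326

Derivation:
L0 (leaves): [7, 59, 31, 11, 49], target index=1
L1: h(7,59)=(7*31+59)%997=276 [pair 0] h(31,11)=(31*31+11)%997=972 [pair 1] h(49,49)=(49*31+49)%997=571 [pair 2] -> [276, 972, 571]
  Sibling for proof at L0: 7
L2: h(276,972)=(276*31+972)%997=555 [pair 0] h(571,571)=(571*31+571)%997=326 [pair 1] -> [555, 326]
  Sibling for proof at L1: 972
L3: h(555,326)=(555*31+326)%997=582 [pair 0] -> [582]
  Sibling for proof at L2: 326
Root: 582
Proof path (sibling hashes from leaf to root): [7, 972, 326]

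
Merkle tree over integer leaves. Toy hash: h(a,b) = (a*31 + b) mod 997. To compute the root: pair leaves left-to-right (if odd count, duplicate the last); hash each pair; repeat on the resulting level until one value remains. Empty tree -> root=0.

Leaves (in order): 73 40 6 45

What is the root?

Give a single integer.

Answer: 837

Derivation:
L0: [73, 40, 6, 45]
L1: h(73,40)=(73*31+40)%997=309 h(6,45)=(6*31+45)%997=231 -> [309, 231]
L2: h(309,231)=(309*31+231)%997=837 -> [837]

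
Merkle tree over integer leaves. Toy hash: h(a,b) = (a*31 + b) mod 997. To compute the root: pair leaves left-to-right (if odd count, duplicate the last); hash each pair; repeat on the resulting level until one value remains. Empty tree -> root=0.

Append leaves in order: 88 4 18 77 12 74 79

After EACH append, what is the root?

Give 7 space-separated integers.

Answer: 88 738 523 582 420 410 498

Derivation:
After append 88 (leaves=[88]):
  L0: [88]
  root=88
After append 4 (leaves=[88, 4]):
  L0: [88, 4]
  L1: h(88,4)=(88*31+4)%997=738 -> [738]
  root=738
After append 18 (leaves=[88, 4, 18]):
  L0: [88, 4, 18]
  L1: h(88,4)=(88*31+4)%997=738 h(18,18)=(18*31+18)%997=576 -> [738, 576]
  L2: h(738,576)=(738*31+576)%997=523 -> [523]
  root=523
After append 77 (leaves=[88, 4, 18, 77]):
  L0: [88, 4, 18, 77]
  L1: h(88,4)=(88*31+4)%997=738 h(18,77)=(18*31+77)%997=635 -> [738, 635]
  L2: h(738,635)=(738*31+635)%997=582 -> [582]
  root=582
After append 12 (leaves=[88, 4, 18, 77, 12]):
  L0: [88, 4, 18, 77, 12]
  L1: h(88,4)=(88*31+4)%997=738 h(18,77)=(18*31+77)%997=635 h(12,12)=(12*31+12)%997=384 -> [738, 635, 384]
  L2: h(738,635)=(738*31+635)%997=582 h(384,384)=(384*31+384)%997=324 -> [582, 324]
  L3: h(582,324)=(582*31+324)%997=420 -> [420]
  root=420
After append 74 (leaves=[88, 4, 18, 77, 12, 74]):
  L0: [88, 4, 18, 77, 12, 74]
  L1: h(88,4)=(88*31+4)%997=738 h(18,77)=(18*31+77)%997=635 h(12,74)=(12*31+74)%997=446 -> [738, 635, 446]
  L2: h(738,635)=(738*31+635)%997=582 h(446,446)=(446*31+446)%997=314 -> [582, 314]
  L3: h(582,314)=(582*31+314)%997=410 -> [410]
  root=410
After append 79 (leaves=[88, 4, 18, 77, 12, 74, 79]):
  L0: [88, 4, 18, 77, 12, 74, 79]
  L1: h(88,4)=(88*31+4)%997=738 h(18,77)=(18*31+77)%997=635 h(12,74)=(12*31+74)%997=446 h(79,79)=(79*31+79)%997=534 -> [738, 635, 446, 534]
  L2: h(738,635)=(738*31+635)%997=582 h(446,534)=(446*31+534)%997=402 -> [582, 402]
  L3: h(582,402)=(582*31+402)%997=498 -> [498]
  root=498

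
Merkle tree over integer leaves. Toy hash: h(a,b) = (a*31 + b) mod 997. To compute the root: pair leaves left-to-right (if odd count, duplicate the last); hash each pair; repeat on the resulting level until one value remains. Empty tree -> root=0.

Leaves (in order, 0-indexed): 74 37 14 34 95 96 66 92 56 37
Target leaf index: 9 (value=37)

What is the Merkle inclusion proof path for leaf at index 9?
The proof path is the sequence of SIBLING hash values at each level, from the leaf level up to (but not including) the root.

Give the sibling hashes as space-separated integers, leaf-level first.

Answer: 56 776 904 82

Derivation:
L0 (leaves): [74, 37, 14, 34, 95, 96, 66, 92, 56, 37], target index=9
L1: h(74,37)=(74*31+37)%997=337 [pair 0] h(14,34)=(14*31+34)%997=468 [pair 1] h(95,96)=(95*31+96)%997=50 [pair 2] h(66,92)=(66*31+92)%997=144 [pair 3] h(56,37)=(56*31+37)%997=776 [pair 4] -> [337, 468, 50, 144, 776]
  Sibling for proof at L0: 56
L2: h(337,468)=(337*31+468)%997=945 [pair 0] h(50,144)=(50*31+144)%997=697 [pair 1] h(776,776)=(776*31+776)%997=904 [pair 2] -> [945, 697, 904]
  Sibling for proof at L1: 776
L3: h(945,697)=(945*31+697)%997=82 [pair 0] h(904,904)=(904*31+904)%997=15 [pair 1] -> [82, 15]
  Sibling for proof at L2: 904
L4: h(82,15)=(82*31+15)%997=563 [pair 0] -> [563]
  Sibling for proof at L3: 82
Root: 563
Proof path (sibling hashes from leaf to root): [56, 776, 904, 82]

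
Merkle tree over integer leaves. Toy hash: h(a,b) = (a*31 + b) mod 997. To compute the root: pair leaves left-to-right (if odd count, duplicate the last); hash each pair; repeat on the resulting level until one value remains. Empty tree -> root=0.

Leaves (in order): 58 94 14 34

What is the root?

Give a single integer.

Answer: 297

Derivation:
L0: [58, 94, 14, 34]
L1: h(58,94)=(58*31+94)%997=895 h(14,34)=(14*31+34)%997=468 -> [895, 468]
L2: h(895,468)=(895*31+468)%997=297 -> [297]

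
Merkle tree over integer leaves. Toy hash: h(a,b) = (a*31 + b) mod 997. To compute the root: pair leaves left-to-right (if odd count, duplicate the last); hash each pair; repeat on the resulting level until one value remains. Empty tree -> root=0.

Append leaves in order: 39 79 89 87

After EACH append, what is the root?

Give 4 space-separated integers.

After append 39 (leaves=[39]):
  L0: [39]
  root=39
After append 79 (leaves=[39, 79]):
  L0: [39, 79]
  L1: h(39,79)=(39*31+79)%997=291 -> [291]
  root=291
After append 89 (leaves=[39, 79, 89]):
  L0: [39, 79, 89]
  L1: h(39,79)=(39*31+79)%997=291 h(89,89)=(89*31+89)%997=854 -> [291, 854]
  L2: h(291,854)=(291*31+854)%997=902 -> [902]
  root=902
After append 87 (leaves=[39, 79, 89, 87]):
  L0: [39, 79, 89, 87]
  L1: h(39,79)=(39*31+79)%997=291 h(89,87)=(89*31+87)%997=852 -> [291, 852]
  L2: h(291,852)=(291*31+852)%997=900 -> [900]
  root=900

Answer: 39 291 902 900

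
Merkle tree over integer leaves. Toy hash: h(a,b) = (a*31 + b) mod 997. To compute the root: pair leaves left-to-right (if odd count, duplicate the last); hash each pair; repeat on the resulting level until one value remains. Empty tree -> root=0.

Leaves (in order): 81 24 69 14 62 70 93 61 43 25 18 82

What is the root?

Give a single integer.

Answer: 28

Derivation:
L0: [81, 24, 69, 14, 62, 70, 93, 61, 43, 25, 18, 82]
L1: h(81,24)=(81*31+24)%997=541 h(69,14)=(69*31+14)%997=159 h(62,70)=(62*31+70)%997=995 h(93,61)=(93*31+61)%997=950 h(43,25)=(43*31+25)%997=361 h(18,82)=(18*31+82)%997=640 -> [541, 159, 995, 950, 361, 640]
L2: h(541,159)=(541*31+159)%997=978 h(995,950)=(995*31+950)%997=888 h(361,640)=(361*31+640)%997=864 -> [978, 888, 864]
L3: h(978,888)=(978*31+888)%997=299 h(864,864)=(864*31+864)%997=729 -> [299, 729]
L4: h(299,729)=(299*31+729)%997=28 -> [28]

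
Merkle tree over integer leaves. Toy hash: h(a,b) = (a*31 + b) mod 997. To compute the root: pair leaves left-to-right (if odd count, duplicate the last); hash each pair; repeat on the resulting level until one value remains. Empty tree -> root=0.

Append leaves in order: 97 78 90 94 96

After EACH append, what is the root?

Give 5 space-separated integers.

Answer: 97 94 809 813 876

Derivation:
After append 97 (leaves=[97]):
  L0: [97]
  root=97
After append 78 (leaves=[97, 78]):
  L0: [97, 78]
  L1: h(97,78)=(97*31+78)%997=94 -> [94]
  root=94
After append 90 (leaves=[97, 78, 90]):
  L0: [97, 78, 90]
  L1: h(97,78)=(97*31+78)%997=94 h(90,90)=(90*31+90)%997=886 -> [94, 886]
  L2: h(94,886)=(94*31+886)%997=809 -> [809]
  root=809
After append 94 (leaves=[97, 78, 90, 94]):
  L0: [97, 78, 90, 94]
  L1: h(97,78)=(97*31+78)%997=94 h(90,94)=(90*31+94)%997=890 -> [94, 890]
  L2: h(94,890)=(94*31+890)%997=813 -> [813]
  root=813
After append 96 (leaves=[97, 78, 90, 94, 96]):
  L0: [97, 78, 90, 94, 96]
  L1: h(97,78)=(97*31+78)%997=94 h(90,94)=(90*31+94)%997=890 h(96,96)=(96*31+96)%997=81 -> [94, 890, 81]
  L2: h(94,890)=(94*31+890)%997=813 h(81,81)=(81*31+81)%997=598 -> [813, 598]
  L3: h(813,598)=(813*31+598)%997=876 -> [876]
  root=876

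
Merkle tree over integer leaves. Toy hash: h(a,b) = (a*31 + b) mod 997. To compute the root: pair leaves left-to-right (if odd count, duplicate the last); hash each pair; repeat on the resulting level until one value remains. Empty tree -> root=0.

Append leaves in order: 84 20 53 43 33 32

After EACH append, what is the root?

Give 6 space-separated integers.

Answer: 84 630 289 279 567 535

Derivation:
After append 84 (leaves=[84]):
  L0: [84]
  root=84
After append 20 (leaves=[84, 20]):
  L0: [84, 20]
  L1: h(84,20)=(84*31+20)%997=630 -> [630]
  root=630
After append 53 (leaves=[84, 20, 53]):
  L0: [84, 20, 53]
  L1: h(84,20)=(84*31+20)%997=630 h(53,53)=(53*31+53)%997=699 -> [630, 699]
  L2: h(630,699)=(630*31+699)%997=289 -> [289]
  root=289
After append 43 (leaves=[84, 20, 53, 43]):
  L0: [84, 20, 53, 43]
  L1: h(84,20)=(84*31+20)%997=630 h(53,43)=(53*31+43)%997=689 -> [630, 689]
  L2: h(630,689)=(630*31+689)%997=279 -> [279]
  root=279
After append 33 (leaves=[84, 20, 53, 43, 33]):
  L0: [84, 20, 53, 43, 33]
  L1: h(84,20)=(84*31+20)%997=630 h(53,43)=(53*31+43)%997=689 h(33,33)=(33*31+33)%997=59 -> [630, 689, 59]
  L2: h(630,689)=(630*31+689)%997=279 h(59,59)=(59*31+59)%997=891 -> [279, 891]
  L3: h(279,891)=(279*31+891)%997=567 -> [567]
  root=567
After append 32 (leaves=[84, 20, 53, 43, 33, 32]):
  L0: [84, 20, 53, 43, 33, 32]
  L1: h(84,20)=(84*31+20)%997=630 h(53,43)=(53*31+43)%997=689 h(33,32)=(33*31+32)%997=58 -> [630, 689, 58]
  L2: h(630,689)=(630*31+689)%997=279 h(58,58)=(58*31+58)%997=859 -> [279, 859]
  L3: h(279,859)=(279*31+859)%997=535 -> [535]
  root=535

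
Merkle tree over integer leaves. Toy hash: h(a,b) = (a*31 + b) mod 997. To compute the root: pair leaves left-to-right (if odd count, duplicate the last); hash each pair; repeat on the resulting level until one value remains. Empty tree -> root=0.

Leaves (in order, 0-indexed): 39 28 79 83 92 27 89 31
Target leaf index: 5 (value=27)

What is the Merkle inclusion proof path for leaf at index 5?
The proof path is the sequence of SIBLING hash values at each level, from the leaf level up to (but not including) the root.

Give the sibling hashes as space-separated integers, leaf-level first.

Answer: 92 796 2

Derivation:
L0 (leaves): [39, 28, 79, 83, 92, 27, 89, 31], target index=5
L1: h(39,28)=(39*31+28)%997=240 [pair 0] h(79,83)=(79*31+83)%997=538 [pair 1] h(92,27)=(92*31+27)%997=885 [pair 2] h(89,31)=(89*31+31)%997=796 [pair 3] -> [240, 538, 885, 796]
  Sibling for proof at L0: 92
L2: h(240,538)=(240*31+538)%997=2 [pair 0] h(885,796)=(885*31+796)%997=315 [pair 1] -> [2, 315]
  Sibling for proof at L1: 796
L3: h(2,315)=(2*31+315)%997=377 [pair 0] -> [377]
  Sibling for proof at L2: 2
Root: 377
Proof path (sibling hashes from leaf to root): [92, 796, 2]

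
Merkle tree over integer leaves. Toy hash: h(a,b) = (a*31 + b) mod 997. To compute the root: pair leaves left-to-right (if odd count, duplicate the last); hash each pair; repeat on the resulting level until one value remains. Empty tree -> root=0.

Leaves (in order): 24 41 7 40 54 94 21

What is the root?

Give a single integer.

L0: [24, 41, 7, 40, 54, 94, 21]
L1: h(24,41)=(24*31+41)%997=785 h(7,40)=(7*31+40)%997=257 h(54,94)=(54*31+94)%997=771 h(21,21)=(21*31+21)%997=672 -> [785, 257, 771, 672]
L2: h(785,257)=(785*31+257)%997=664 h(771,672)=(771*31+672)%997=645 -> [664, 645]
L3: h(664,645)=(664*31+645)%997=292 -> [292]

Answer: 292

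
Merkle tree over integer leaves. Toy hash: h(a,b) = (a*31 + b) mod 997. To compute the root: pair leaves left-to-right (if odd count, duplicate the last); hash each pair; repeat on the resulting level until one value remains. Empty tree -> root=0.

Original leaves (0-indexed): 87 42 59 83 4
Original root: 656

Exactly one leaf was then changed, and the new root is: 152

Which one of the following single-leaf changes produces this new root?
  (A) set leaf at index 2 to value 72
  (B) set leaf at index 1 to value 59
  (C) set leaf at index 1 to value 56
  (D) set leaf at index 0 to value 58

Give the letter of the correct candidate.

Original leaves: [87, 42, 59, 83, 4]
Target new root: 152
Try each candidate change and compute the resulting root:
Candidate A: set leaf[2] = 72 -> leaves = [87, 42, 72, 83, 4]
  L0: [87, 42, 72, 83, 4]
  L1: h(87,42)=(87*31+42)%997=745 h(72,83)=(72*31+83)%997=321 h(4,4)=(4*31+4)%997=128 -> [745, 321, 128]
  L2: h(745,321)=(745*31+321)%997=485 h(128,128)=(128*31+128)%997=108 -> [485, 108]
  L3: h(485,108)=(485*31+108)%997=188 -> [188]
  root = 188 != target 152
Candidate B: set leaf[1] = 59 -> leaves = [87, 59, 59, 83, 4]
  L0: [87, 59, 59, 83, 4]
  L1: h(87,59)=(87*31+59)%997=762 h(59,83)=(59*31+83)%997=915 h(4,4)=(4*31+4)%997=128 -> [762, 915, 128]
  L2: h(762,915)=(762*31+915)%997=609 h(128,128)=(128*31+128)%997=108 -> [609, 108]
  L3: h(609,108)=(609*31+108)%997=44 -> [44]
  root = 44 != target 152
Candidate C: set leaf[1] = 56 -> leaves = [87, 56, 59, 83, 4]
  L0: [87, 56, 59, 83, 4]
  L1: h(87,56)=(87*31+56)%997=759 h(59,83)=(59*31+83)%997=915 h(4,4)=(4*31+4)%997=128 -> [759, 915, 128]
  L2: h(759,915)=(759*31+915)%997=516 h(128,128)=(128*31+128)%997=108 -> [516, 108]
  L3: h(516,108)=(516*31+108)%997=152 -> [152]
  root = 152 == target 152  ** MATCH **
Candidate D: set leaf[0] = 58 -> leaves = [58, 42, 59, 83, 4]
  L0: [58, 42, 59, 83, 4]
  L1: h(58,42)=(58*31+42)%997=843 h(59,83)=(59*31+83)%997=915 h(4,4)=(4*31+4)%997=128 -> [843, 915, 128]
  L2: h(843,915)=(843*31+915)%997=129 h(128,128)=(128*31+128)%997=108 -> [129, 108]
  L3: h(129,108)=(129*31+108)%997=119 -> [119]
  root = 119 != target 152
Candidate C produces the target root.

Answer: C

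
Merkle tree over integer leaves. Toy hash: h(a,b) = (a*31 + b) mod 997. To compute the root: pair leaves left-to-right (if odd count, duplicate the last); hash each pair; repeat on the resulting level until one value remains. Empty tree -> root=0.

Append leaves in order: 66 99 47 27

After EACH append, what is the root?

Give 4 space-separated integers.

After append 66 (leaves=[66]):
  L0: [66]
  root=66
After append 99 (leaves=[66, 99]):
  L0: [66, 99]
  L1: h(66,99)=(66*31+99)%997=151 -> [151]
  root=151
After append 47 (leaves=[66, 99, 47]):
  L0: [66, 99, 47]
  L1: h(66,99)=(66*31+99)%997=151 h(47,47)=(47*31+47)%997=507 -> [151, 507]
  L2: h(151,507)=(151*31+507)%997=203 -> [203]
  root=203
After append 27 (leaves=[66, 99, 47, 27]):
  L0: [66, 99, 47, 27]
  L1: h(66,99)=(66*31+99)%997=151 h(47,27)=(47*31+27)%997=487 -> [151, 487]
  L2: h(151,487)=(151*31+487)%997=183 -> [183]
  root=183

Answer: 66 151 203 183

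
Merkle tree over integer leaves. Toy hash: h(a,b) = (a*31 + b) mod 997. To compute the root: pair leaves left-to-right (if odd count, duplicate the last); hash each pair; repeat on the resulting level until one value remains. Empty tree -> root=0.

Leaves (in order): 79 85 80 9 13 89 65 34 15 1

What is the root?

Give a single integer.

Answer: 237

Derivation:
L0: [79, 85, 80, 9, 13, 89, 65, 34, 15, 1]
L1: h(79,85)=(79*31+85)%997=540 h(80,9)=(80*31+9)%997=495 h(13,89)=(13*31+89)%997=492 h(65,34)=(65*31+34)%997=55 h(15,1)=(15*31+1)%997=466 -> [540, 495, 492, 55, 466]
L2: h(540,495)=(540*31+495)%997=286 h(492,55)=(492*31+55)%997=352 h(466,466)=(466*31+466)%997=954 -> [286, 352, 954]
L3: h(286,352)=(286*31+352)%997=245 h(954,954)=(954*31+954)%997=618 -> [245, 618]
L4: h(245,618)=(245*31+618)%997=237 -> [237]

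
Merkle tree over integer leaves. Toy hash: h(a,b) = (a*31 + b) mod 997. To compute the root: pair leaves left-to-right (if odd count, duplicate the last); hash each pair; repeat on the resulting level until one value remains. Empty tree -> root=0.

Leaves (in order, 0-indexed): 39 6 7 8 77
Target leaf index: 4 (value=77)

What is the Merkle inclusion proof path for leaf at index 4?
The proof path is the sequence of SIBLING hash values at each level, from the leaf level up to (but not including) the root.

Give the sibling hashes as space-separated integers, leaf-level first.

Answer: 77 470 4

Derivation:
L0 (leaves): [39, 6, 7, 8, 77], target index=4
L1: h(39,6)=(39*31+6)%997=218 [pair 0] h(7,8)=(7*31+8)%997=225 [pair 1] h(77,77)=(77*31+77)%997=470 [pair 2] -> [218, 225, 470]
  Sibling for proof at L0: 77
L2: h(218,225)=(218*31+225)%997=4 [pair 0] h(470,470)=(470*31+470)%997=85 [pair 1] -> [4, 85]
  Sibling for proof at L1: 470
L3: h(4,85)=(4*31+85)%997=209 [pair 0] -> [209]
  Sibling for proof at L2: 4
Root: 209
Proof path (sibling hashes from leaf to root): [77, 470, 4]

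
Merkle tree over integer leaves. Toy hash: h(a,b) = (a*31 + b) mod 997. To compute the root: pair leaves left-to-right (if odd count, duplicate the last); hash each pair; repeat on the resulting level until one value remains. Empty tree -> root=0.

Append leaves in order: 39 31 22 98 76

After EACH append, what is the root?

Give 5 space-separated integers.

After append 39 (leaves=[39]):
  L0: [39]
  root=39
After append 31 (leaves=[39, 31]):
  L0: [39, 31]
  L1: h(39,31)=(39*31+31)%997=243 -> [243]
  root=243
After append 22 (leaves=[39, 31, 22]):
  L0: [39, 31, 22]
  L1: h(39,31)=(39*31+31)%997=243 h(22,22)=(22*31+22)%997=704 -> [243, 704]
  L2: h(243,704)=(243*31+704)%997=261 -> [261]
  root=261
After append 98 (leaves=[39, 31, 22, 98]):
  L0: [39, 31, 22, 98]
  L1: h(39,31)=(39*31+31)%997=243 h(22,98)=(22*31+98)%997=780 -> [243, 780]
  L2: h(243,780)=(243*31+780)%997=337 -> [337]
  root=337
After append 76 (leaves=[39, 31, 22, 98, 76]):
  L0: [39, 31, 22, 98, 76]
  L1: h(39,31)=(39*31+31)%997=243 h(22,98)=(22*31+98)%997=780 h(76,76)=(76*31+76)%997=438 -> [243, 780, 438]
  L2: h(243,780)=(243*31+780)%997=337 h(438,438)=(438*31+438)%997=58 -> [337, 58]
  L3: h(337,58)=(337*31+58)%997=535 -> [535]
  root=535

Answer: 39 243 261 337 535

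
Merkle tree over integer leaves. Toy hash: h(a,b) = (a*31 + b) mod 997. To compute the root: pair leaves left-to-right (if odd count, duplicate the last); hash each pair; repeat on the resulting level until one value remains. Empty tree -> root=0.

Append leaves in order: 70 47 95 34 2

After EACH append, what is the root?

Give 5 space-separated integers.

Answer: 70 223 980 919 627

Derivation:
After append 70 (leaves=[70]):
  L0: [70]
  root=70
After append 47 (leaves=[70, 47]):
  L0: [70, 47]
  L1: h(70,47)=(70*31+47)%997=223 -> [223]
  root=223
After append 95 (leaves=[70, 47, 95]):
  L0: [70, 47, 95]
  L1: h(70,47)=(70*31+47)%997=223 h(95,95)=(95*31+95)%997=49 -> [223, 49]
  L2: h(223,49)=(223*31+49)%997=980 -> [980]
  root=980
After append 34 (leaves=[70, 47, 95, 34]):
  L0: [70, 47, 95, 34]
  L1: h(70,47)=(70*31+47)%997=223 h(95,34)=(95*31+34)%997=985 -> [223, 985]
  L2: h(223,985)=(223*31+985)%997=919 -> [919]
  root=919
After append 2 (leaves=[70, 47, 95, 34, 2]):
  L0: [70, 47, 95, 34, 2]
  L1: h(70,47)=(70*31+47)%997=223 h(95,34)=(95*31+34)%997=985 h(2,2)=(2*31+2)%997=64 -> [223, 985, 64]
  L2: h(223,985)=(223*31+985)%997=919 h(64,64)=(64*31+64)%997=54 -> [919, 54]
  L3: h(919,54)=(919*31+54)%997=627 -> [627]
  root=627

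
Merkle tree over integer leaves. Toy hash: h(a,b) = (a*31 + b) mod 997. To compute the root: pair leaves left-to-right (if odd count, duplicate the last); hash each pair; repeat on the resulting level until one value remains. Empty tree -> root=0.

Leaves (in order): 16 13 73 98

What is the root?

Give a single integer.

L0: [16, 13, 73, 98]
L1: h(16,13)=(16*31+13)%997=509 h(73,98)=(73*31+98)%997=367 -> [509, 367]
L2: h(509,367)=(509*31+367)%997=194 -> [194]

Answer: 194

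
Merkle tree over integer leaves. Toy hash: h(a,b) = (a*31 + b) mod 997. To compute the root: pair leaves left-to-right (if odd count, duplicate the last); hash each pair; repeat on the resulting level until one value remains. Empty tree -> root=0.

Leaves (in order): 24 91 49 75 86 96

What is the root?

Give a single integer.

Answer: 62

Derivation:
L0: [24, 91, 49, 75, 86, 96]
L1: h(24,91)=(24*31+91)%997=835 h(49,75)=(49*31+75)%997=597 h(86,96)=(86*31+96)%997=768 -> [835, 597, 768]
L2: h(835,597)=(835*31+597)%997=560 h(768,768)=(768*31+768)%997=648 -> [560, 648]
L3: h(560,648)=(560*31+648)%997=62 -> [62]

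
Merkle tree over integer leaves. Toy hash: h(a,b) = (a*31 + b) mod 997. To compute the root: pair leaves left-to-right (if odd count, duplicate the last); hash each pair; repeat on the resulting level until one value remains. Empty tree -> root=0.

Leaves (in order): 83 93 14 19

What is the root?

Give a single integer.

Answer: 348

Derivation:
L0: [83, 93, 14, 19]
L1: h(83,93)=(83*31+93)%997=672 h(14,19)=(14*31+19)%997=453 -> [672, 453]
L2: h(672,453)=(672*31+453)%997=348 -> [348]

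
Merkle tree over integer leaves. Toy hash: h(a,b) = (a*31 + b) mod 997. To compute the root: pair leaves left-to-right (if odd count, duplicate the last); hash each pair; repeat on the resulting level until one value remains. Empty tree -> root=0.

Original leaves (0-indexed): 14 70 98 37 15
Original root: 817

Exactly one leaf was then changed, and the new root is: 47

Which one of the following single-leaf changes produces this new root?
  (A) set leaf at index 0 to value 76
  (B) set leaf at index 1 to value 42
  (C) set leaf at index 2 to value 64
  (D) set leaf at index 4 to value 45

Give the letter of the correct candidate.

Answer: C

Derivation:
Original leaves: [14, 70, 98, 37, 15]
Target new root: 47
Try each candidate change and compute the resulting root:
Candidate A: set leaf[0] = 76 -> leaves = [76, 70, 98, 37, 15]
  L0: [76, 70, 98, 37, 15]
  L1: h(76,70)=(76*31+70)%997=432 h(98,37)=(98*31+37)%997=84 h(15,15)=(15*31+15)%997=480 -> [432, 84, 480]
  L2: h(432,84)=(432*31+84)%997=515 h(480,480)=(480*31+480)%997=405 -> [515, 405]
  L3: h(515,405)=(515*31+405)%997=418 -> [418]
  root = 418 != target 47
Candidate B: set leaf[1] = 42 -> leaves = [14, 42, 98, 37, 15]
  L0: [14, 42, 98, 37, 15]
  L1: h(14,42)=(14*31+42)%997=476 h(98,37)=(98*31+37)%997=84 h(15,15)=(15*31+15)%997=480 -> [476, 84, 480]
  L2: h(476,84)=(476*31+84)%997=882 h(480,480)=(480*31+480)%997=405 -> [882, 405]
  L3: h(882,405)=(882*31+405)%997=828 -> [828]
  root = 828 != target 47
Candidate C: set leaf[2] = 64 -> leaves = [14, 70, 64, 37, 15]
  L0: [14, 70, 64, 37, 15]
  L1: h(14,70)=(14*31+70)%997=504 h(64,37)=(64*31+37)%997=27 h(15,15)=(15*31+15)%997=480 -> [504, 27, 480]
  L2: h(504,27)=(504*31+27)%997=696 h(480,480)=(480*31+480)%997=405 -> [696, 405]
  L3: h(696,405)=(696*31+405)%997=47 -> [47]
  root = 47 == target 47  ** MATCH **
Candidate D: set leaf[4] = 45 -> leaves = [14, 70, 98, 37, 45]
  L0: [14, 70, 98, 37, 45]
  L1: h(14,70)=(14*31+70)%997=504 h(98,37)=(98*31+37)%997=84 h(45,45)=(45*31+45)%997=443 -> [504, 84, 443]
  L2: h(504,84)=(504*31+84)%997=753 h(443,443)=(443*31+443)%997=218 -> [753, 218]
  L3: h(753,218)=(753*31+218)%997=630 -> [630]
  root = 630 != target 47
Candidate C produces the target root.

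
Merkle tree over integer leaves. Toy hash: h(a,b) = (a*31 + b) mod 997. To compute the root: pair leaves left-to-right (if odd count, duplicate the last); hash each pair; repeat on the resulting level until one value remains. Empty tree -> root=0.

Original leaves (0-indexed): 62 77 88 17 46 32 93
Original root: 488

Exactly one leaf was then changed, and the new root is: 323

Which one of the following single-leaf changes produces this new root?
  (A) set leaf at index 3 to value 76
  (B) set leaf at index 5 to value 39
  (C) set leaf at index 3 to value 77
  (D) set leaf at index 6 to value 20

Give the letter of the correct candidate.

Original leaves: [62, 77, 88, 17, 46, 32, 93]
Target new root: 323
Try each candidate change and compute the resulting root:
Candidate A: set leaf[3] = 76 -> leaves = [62, 77, 88, 76, 46, 32, 93]
  L0: [62, 77, 88, 76, 46, 32, 93]
  L1: h(62,77)=(62*31+77)%997=5 h(88,76)=(88*31+76)%997=810 h(46,32)=(46*31+32)%997=461 h(93,93)=(93*31+93)%997=982 -> [5, 810, 461, 982]
  L2: h(5,810)=(5*31+810)%997=965 h(461,982)=(461*31+982)%997=318 -> [965, 318]
  L3: h(965,318)=(965*31+318)%997=323 -> [323]
  root = 323 == target 323  ** MATCH **
Candidate B: set leaf[5] = 39 -> leaves = [62, 77, 88, 17, 46, 39, 93]
  L0: [62, 77, 88, 17, 46, 39, 93]
  L1: h(62,77)=(62*31+77)%997=5 h(88,17)=(88*31+17)%997=751 h(46,39)=(46*31+39)%997=468 h(93,93)=(93*31+93)%997=982 -> [5, 751, 468, 982]
  L2: h(5,751)=(5*31+751)%997=906 h(468,982)=(468*31+982)%997=535 -> [906, 535]
  L3: h(906,535)=(906*31+535)%997=705 -> [705]
  root = 705 != target 323
Candidate C: set leaf[3] = 77 -> leaves = [62, 77, 88, 77, 46, 32, 93]
  L0: [62, 77, 88, 77, 46, 32, 93]
  L1: h(62,77)=(62*31+77)%997=5 h(88,77)=(88*31+77)%997=811 h(46,32)=(46*31+32)%997=461 h(93,93)=(93*31+93)%997=982 -> [5, 811, 461, 982]
  L2: h(5,811)=(5*31+811)%997=966 h(461,982)=(461*31+982)%997=318 -> [966, 318]
  L3: h(966,318)=(966*31+318)%997=354 -> [354]
  root = 354 != target 323
Candidate D: set leaf[6] = 20 -> leaves = [62, 77, 88, 17, 46, 32, 20]
  L0: [62, 77, 88, 17, 46, 32, 20]
  L1: h(62,77)=(62*31+77)%997=5 h(88,17)=(88*31+17)%997=751 h(46,32)=(46*31+32)%997=461 h(20,20)=(20*31+20)%997=640 -> [5, 751, 461, 640]
  L2: h(5,751)=(5*31+751)%997=906 h(461,640)=(461*31+640)%997=973 -> [906, 973]
  L3: h(906,973)=(906*31+973)%997=146 -> [146]
  root = 146 != target 323
Candidate A produces the target root.

Answer: A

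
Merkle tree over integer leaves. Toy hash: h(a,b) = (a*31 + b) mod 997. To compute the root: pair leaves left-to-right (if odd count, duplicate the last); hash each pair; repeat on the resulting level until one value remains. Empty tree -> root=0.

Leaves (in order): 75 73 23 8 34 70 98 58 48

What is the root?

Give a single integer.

L0: [75, 73, 23, 8, 34, 70, 98, 58, 48]
L1: h(75,73)=(75*31+73)%997=404 h(23,8)=(23*31+8)%997=721 h(34,70)=(34*31+70)%997=127 h(98,58)=(98*31+58)%997=105 h(48,48)=(48*31+48)%997=539 -> [404, 721, 127, 105, 539]
L2: h(404,721)=(404*31+721)%997=284 h(127,105)=(127*31+105)%997=54 h(539,539)=(539*31+539)%997=299 -> [284, 54, 299]
L3: h(284,54)=(284*31+54)%997=882 h(299,299)=(299*31+299)%997=595 -> [882, 595]
L4: h(882,595)=(882*31+595)%997=21 -> [21]

Answer: 21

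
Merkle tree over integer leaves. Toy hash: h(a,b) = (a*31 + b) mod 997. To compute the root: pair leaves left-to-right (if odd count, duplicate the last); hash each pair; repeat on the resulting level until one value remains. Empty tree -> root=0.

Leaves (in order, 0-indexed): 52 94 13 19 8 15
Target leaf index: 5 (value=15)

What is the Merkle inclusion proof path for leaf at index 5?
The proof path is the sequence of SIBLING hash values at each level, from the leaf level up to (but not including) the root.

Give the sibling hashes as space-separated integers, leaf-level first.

L0 (leaves): [52, 94, 13, 19, 8, 15], target index=5
L1: h(52,94)=(52*31+94)%997=709 [pair 0] h(13,19)=(13*31+19)%997=422 [pair 1] h(8,15)=(8*31+15)%997=263 [pair 2] -> [709, 422, 263]
  Sibling for proof at L0: 8
L2: h(709,422)=(709*31+422)%997=467 [pair 0] h(263,263)=(263*31+263)%997=440 [pair 1] -> [467, 440]
  Sibling for proof at L1: 263
L3: h(467,440)=(467*31+440)%997=959 [pair 0] -> [959]
  Sibling for proof at L2: 467
Root: 959
Proof path (sibling hashes from leaf to root): [8, 263, 467]

Answer: 8 263 467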